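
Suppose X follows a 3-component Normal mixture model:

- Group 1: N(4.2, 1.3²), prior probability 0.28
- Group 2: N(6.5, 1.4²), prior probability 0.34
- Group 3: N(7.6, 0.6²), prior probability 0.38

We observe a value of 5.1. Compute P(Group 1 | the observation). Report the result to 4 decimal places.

0.5348

Apply Bayes' rule: the posterior for each component is proportional to its prior times its likelihood at x.
Normal densities:
  p_1 = 0.241485
  p_2 = 0.172836
  p_3 = 0.000112938
Unnormalised posteriors:
  P(Z=1)·p_1 = 0.28 × 0.241485 = 0.0676158
  P(Z=2)·p_2 = 0.34 × 0.172836 = 0.0587643
  P(Z=3)·p_3 = 0.38 × 0.000112938 = 4.29166e-05
Normaliser: 0.0676158 + 0.0587643 + 4.29166e-05 = 0.126423
Responsibility of Group 1: 0.0676158 / 0.126423 ≈ 0.5348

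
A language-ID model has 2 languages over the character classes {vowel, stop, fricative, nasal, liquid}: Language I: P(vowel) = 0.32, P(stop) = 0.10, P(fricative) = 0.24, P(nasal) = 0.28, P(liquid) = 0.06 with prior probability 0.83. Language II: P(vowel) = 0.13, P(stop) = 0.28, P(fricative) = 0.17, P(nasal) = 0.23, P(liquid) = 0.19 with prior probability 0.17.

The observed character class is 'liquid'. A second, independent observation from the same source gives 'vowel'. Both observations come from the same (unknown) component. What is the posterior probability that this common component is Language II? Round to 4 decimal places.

0.2085

By Bayes' theorem, P(k | x) = P(Z=k) f_k(x) / Σ_j P(Z=j) f_j(x).
Since both observations come from the same component, the likelihood for component k is f_k(x₁)·f_k(x₂).
  f_I = [P(liquid | comp) = 0.06] × [0.32] = 0.0192
  f_II = [P(liquid | comp) = 0.19] × [0.13] = 0.0247
Multiply by the mixture weights:
  P(Z=I)·f_I = 0.83 × 0.0192 = 0.015936
  P(Z=II)·f_II = 0.17 × 0.0247 = 0.004199
Sum: 0.015936 + 0.004199 = 0.020135
So the posterior for Language II is 0.004199 / 0.020135 ≈ 0.2085.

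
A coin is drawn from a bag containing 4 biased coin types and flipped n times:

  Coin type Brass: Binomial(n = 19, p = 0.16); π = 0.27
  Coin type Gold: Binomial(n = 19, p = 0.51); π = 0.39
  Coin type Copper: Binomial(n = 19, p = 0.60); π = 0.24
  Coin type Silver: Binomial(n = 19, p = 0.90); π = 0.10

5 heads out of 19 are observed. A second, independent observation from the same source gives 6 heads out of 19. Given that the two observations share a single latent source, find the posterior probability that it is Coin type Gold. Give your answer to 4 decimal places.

The responsibility of component k is P(Z=k) f_k(x) divided by Σ_j P(Z=j) f_j(x).
Since both observations come from the same component, the likelihood for component k is f_k(x₁)·f_k(x₂).
  p_Brass = [0.106173] × [0.0471881] = 0.00501011
  p_Gold = [0.0184544] × [0.0448179] = 0.00082709
  p_Copper = [0.00242718] × [0.00849511] = 2.06191e-05
  p_Silver = [6.86622e-11] × [1.44191e-09] = 9.90044e-20
Prior × likelihood for each component:
  P(Z=Brass)·p_Brass = 0.27 × 0.00501011 = 0.00135273
  P(Z=Gold)·p_Gold = 0.39 × 0.00082709 = 0.000322565
  P(Z=Copper)·p_Copper = 0.24 × 2.06191e-05 = 4.94859e-06
  P(Z=Silver)·p_Silver = 0.10 × 9.90044e-20 = 9.90044e-21
Denominator: 0.00135273 + 0.000322565 + 4.94859e-06 + 9.90044e-21 = 0.00168024
P(Coin type Gold | x₁, x₂) = 0.000322565 / 0.00168024 ≈ 0.1920

0.1920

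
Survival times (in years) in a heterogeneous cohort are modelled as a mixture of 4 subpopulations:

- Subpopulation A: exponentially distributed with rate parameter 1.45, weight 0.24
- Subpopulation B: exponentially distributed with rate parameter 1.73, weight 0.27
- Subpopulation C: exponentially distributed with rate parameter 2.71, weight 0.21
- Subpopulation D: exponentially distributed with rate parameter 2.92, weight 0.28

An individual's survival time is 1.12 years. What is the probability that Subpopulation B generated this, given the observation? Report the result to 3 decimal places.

By Bayes' theorem, P(k | x) = w_k f_k(x) / Σ_j w_j f_j(x).
Exponential densities:
  L_A = 1.45·e^(−1.45·1.12) = 1.45·e^(−1.6240) = 0.285808
  L_B = 1.73·e^(−1.73·1.12) = 1.73·e^(−1.9376) = 0.249205
  L_C = 2.71·e^(−2.71·1.12) = 2.71·e^(−3.0352) = 0.130256
  L_D = 2.92·e^(−2.92·1.12) = 2.92·e^(−3.2704) = 0.110934
Weight by the priors:
  w_A·L_A = 0.24 × 0.285808 = 0.0685938
  w_B·L_B = 0.27 × 0.249205 = 0.0672854
  w_C·L_C = 0.21 × 0.130256 = 0.0273538
  w_D·L_D = 0.28 × 0.110934 = 0.0310616
Denominator: 0.0685938 + 0.0672854 + 0.0273538 + 0.0310616 = 0.194295
So the posterior for Subpopulation B is 0.0672854 / 0.194295 ≈ 0.346.

0.346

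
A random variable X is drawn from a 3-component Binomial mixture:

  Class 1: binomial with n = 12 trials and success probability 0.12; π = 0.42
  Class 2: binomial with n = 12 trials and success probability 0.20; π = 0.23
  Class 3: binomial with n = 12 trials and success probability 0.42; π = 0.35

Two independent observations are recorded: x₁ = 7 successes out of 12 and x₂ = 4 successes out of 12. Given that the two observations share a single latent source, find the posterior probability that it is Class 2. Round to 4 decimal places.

0.0121

By Bayes' theorem, P(k | x) = π_k f_k(x) / Σ_j π_j f_j(x).
Since both observations come from the same component, the likelihood for component k is f_k(x₁)·f_k(x₂).
  p_1 = [C(12,7)·0.12^7·0.88^5 = 792·3.58318e-07·0.527732 = 0.000149764] × [0.036914] = 5.52839e-06
  p_2 = [C(12,7)·0.20^7·0.80^5 = 792·1.28e-05·0.32768 = 0.00332189] × [0.132876] = 0.000441398
  p_3 = [C(12,7)·0.42^7·0.58^5 = 792·0.00230539·0.0656357 = 0.119842] × [0.197254] = 0.0236394
Multiply by the mixture weights:
  π_1·p_1 = 0.42 × 5.52839e-06 = 2.32192e-06
  π_2·p_2 = 0.23 × 0.000441398 = 0.000101521
  π_3·p_3 = 0.35 × 0.0236394 = 0.00827379
Evidence: 2.32192e-06 + 0.000101521 + 0.00827379 = 0.00837763
So the posterior for Class 2 is 0.000101521 / 0.00837763 ≈ 0.0121.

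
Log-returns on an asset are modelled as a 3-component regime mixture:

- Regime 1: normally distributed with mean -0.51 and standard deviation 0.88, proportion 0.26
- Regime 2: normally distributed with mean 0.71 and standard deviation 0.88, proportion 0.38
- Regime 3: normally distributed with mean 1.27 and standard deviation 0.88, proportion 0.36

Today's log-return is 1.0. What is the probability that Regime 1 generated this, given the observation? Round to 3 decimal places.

By Bayes' theorem, P(k | x) = π_k f_k(x) / Σ_j π_j f_j(x).
Evaluate each component's likelihood at the observed value:
  L_1 = (1/(0.88·√(2π)))·exp(−(1.0−-0.51)²/(2·0.88²)) = 0.453344·exp(-1.47217) = 0.104009
  L_2 = (1/(0.88·√(2π)))·exp(−(1.0−0.71)²/(2·0.88²)) = 0.453344·exp(-0.05430) = 0.429383
  L_3 = (1/(0.88·√(2π)))·exp(−(1.0−1.27)²/(2·0.88²)) = 0.453344·exp(-0.04707) = 0.4325
Multiply by the mixture weights:
  π_1·L_1 = 0.26 × 0.104009 = 0.0270424
  π_2·L_2 = 0.38 × 0.429383 = 0.163166
  π_3·L_3 = 0.36 × 0.4325 = 0.1557
Marginal: 0.0270424 + 0.163166 + 0.1557 = 0.345908
P(Regime 1 | data) = 0.0270424 / 0.345908 ≈ 0.078

0.078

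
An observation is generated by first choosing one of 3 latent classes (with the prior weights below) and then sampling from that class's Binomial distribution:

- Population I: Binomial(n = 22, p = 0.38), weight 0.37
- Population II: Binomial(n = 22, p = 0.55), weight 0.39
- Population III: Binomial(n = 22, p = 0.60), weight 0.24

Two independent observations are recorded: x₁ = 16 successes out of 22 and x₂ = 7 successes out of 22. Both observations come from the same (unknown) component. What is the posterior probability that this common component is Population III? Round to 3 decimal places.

P(component k | x) = π_k·f_k(x) / marginal(x), where marginal(x) = Σ_j π_j·f_j(x).
Since both observations come from the same component, the likelihood for component k is f_k(x₁)·f_k(x₂).
  p_I = [C(22,16)·0.38^16·0.62^6 = 74613·1.89033e-07·0.0568002 = 0.000801129] × [0.150037] = 0.000120199
  p_II = [C(22,16)·0.55^16·0.45^6 = 74613·7.01137e-05·0.00830377 = 0.0434403] × [0.0163141] = 0.000708689
  p_III = [C(22,16)·0.60^16·0.40^6 = 74613·0.000282111·0.004096 = 0.0862173] × [0.00512619] = 0.000441967
Prior × likelihood for each component:
  π_I·p_I = 0.37 × 0.000120199 = 4.44735e-05
  π_II·p_II = 0.39 × 0.000708689 = 0.000276389
  π_III·p_III = 0.24 × 0.000441967 = 0.000106072
Evidence: 4.44735e-05 + 0.000276389 + 0.000106072 = 0.000426934
P(Population III | x) = 0.000106072 / 0.000426934 ≈ 0.248

0.248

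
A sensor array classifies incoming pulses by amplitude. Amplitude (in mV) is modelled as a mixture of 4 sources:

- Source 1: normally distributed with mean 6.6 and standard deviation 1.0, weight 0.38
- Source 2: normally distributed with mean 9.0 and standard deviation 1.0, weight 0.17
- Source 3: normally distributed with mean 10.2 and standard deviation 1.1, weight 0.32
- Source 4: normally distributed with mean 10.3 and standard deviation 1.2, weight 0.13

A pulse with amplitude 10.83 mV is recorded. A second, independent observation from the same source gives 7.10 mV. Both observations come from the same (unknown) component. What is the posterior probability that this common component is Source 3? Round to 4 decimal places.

0.3570

P(component k | x) = P(Z=k)·f_k(x) / marginal(x), where marginal(x) = Σ_j P(Z=j)·f_j(x).
Since both observations come from the same component, the likelihood for component k is f_k(x₁)·f_k(x₂).
  f_1 = [5.19417e-05] × [0.352065] = 1.82869e-05
  f_2 = [0.0747663] × [0.0656158] = 0.00490585
  f_3 = [0.307815] × [0.00683757] = 0.0021047
  f_4 = [0.301557] × [0.00949666] = 0.00286379
Prior × likelihood for each component:
  P(Z=1)·f_1 = 0.38 × 1.82869e-05 = 6.94901e-06
  P(Z=2)·f_2 = 0.17 × 0.00490585 = 0.000833994
  P(Z=3)·f_3 = 0.32 × 0.0021047 = 0.000673506
  P(Z=4)·f_4 = 0.13 × 0.00286379 = 0.000372292
Denominator: 6.94901e-06 + 0.000833994 + 0.000673506 + 0.000372292 = 0.00188674
So the posterior for Source 3 is 0.000673506 / 0.00188674 ≈ 0.3570.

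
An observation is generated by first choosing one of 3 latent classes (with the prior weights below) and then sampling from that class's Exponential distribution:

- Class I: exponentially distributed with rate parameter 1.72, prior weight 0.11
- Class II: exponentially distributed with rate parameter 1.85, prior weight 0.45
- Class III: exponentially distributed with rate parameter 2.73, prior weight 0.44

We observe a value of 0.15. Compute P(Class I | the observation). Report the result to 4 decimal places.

Apply Bayes' rule: the posterior for each component is proportional to its prior times its likelihood at x.
Exponential densities:
  p_I = 1.72·e^(−1.72·0.15) = 1.72·e^(−0.2580) = 1.32886
  p_II = 1.85·e^(−1.85·0.15) = 1.85·e^(−0.2775) = 1.4017
  p_III = 2.73·e^(−2.73·0.15) = 2.73·e^(−0.4095) = 1.81267
Prior × likelihood for each component:
  π_I·p_I = 0.11 × 1.32886 = 0.146175
  π_II·p_II = 0.45 × 1.4017 = 0.630765
  π_III·p_III = 0.44 × 1.81267 = 0.797575
Evidence: 0.146175 + 0.630765 + 0.797575 = 1.57452
Responsibility of Class I: 0.146175 / 1.57452 ≈ 0.0928

0.0928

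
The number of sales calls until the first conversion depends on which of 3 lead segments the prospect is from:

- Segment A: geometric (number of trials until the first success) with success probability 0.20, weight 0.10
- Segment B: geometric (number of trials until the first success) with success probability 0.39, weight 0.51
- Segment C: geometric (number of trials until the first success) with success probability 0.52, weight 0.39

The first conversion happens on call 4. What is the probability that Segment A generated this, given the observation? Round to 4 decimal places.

Posterior ∝ prior × likelihood, so P(k | x) ∝ w_k f_k(x); normalise over all components.
Component likelihoods at x = 4:
  f_A = 0.20·(1−0.20)^3 = 0.20·0.512 = 0.1024
  f_B = 0.39·(1−0.39)^3 = 0.39·0.226981 = 0.0885226
  f_C = 0.52·(1−0.52)^3 = 0.52·0.110592 = 0.0575078
Prior × likelihood for each component:
  w_A·f_A = 0.10 × 0.1024 = 0.01024
  w_B·f_B = 0.51 × 0.0885226 = 0.0451465
  w_C·f_C = 0.39 × 0.0575078 = 0.0224281
Sum: 0.01024 + 0.0451465 + 0.0224281 = 0.0778146
P(Segment A | 4) ≈ 0.1316

0.1316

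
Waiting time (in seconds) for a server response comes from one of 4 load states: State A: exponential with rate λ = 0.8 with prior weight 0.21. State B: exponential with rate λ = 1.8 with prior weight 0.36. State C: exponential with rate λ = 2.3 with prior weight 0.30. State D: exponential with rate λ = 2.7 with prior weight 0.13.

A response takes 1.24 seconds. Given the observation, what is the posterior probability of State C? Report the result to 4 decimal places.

0.2165

The responsibility of component k is π_k f_k(x) divided by Σ_j π_j f_j(x).
Exponential densities:
  L_A = 0.8·e^(−0.8·1.24) = 0.8·e^(−0.9920) = 0.296667
  L_B = 1.8·e^(−1.8·1.24) = 1.8·e^(−2.2320) = 0.193164
  L_C = 2.3·e^(−2.3·1.24) = 2.3·e^(−2.8520) = 0.132776
  L_D = 2.7·e^(−2.7·1.24) = 2.7·e^(−3.3480) = 0.0949174
Multiply by the mixture weights:
  π_A·L_A = 0.21 × 0.296667 = 0.0623002
  π_B·L_B = 0.36 × 0.193164 = 0.0695392
  π_C·L_C = 0.30 × 0.132776 = 0.0398328
  π_D·L_D = 0.13 × 0.0949174 = 0.0123393
Normaliser: 0.0623002 + 0.0695392 + 0.0398328 + 0.0123393 = 0.184011
P(State C | the observation) = 0.0398328 / 0.184011 ≈ 0.2165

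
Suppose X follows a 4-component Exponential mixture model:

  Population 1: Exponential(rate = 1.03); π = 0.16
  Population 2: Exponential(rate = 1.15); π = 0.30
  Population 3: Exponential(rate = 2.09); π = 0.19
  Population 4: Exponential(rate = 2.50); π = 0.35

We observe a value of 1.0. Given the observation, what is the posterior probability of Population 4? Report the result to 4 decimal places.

0.2485

P(component k | x) = P(Z=k)·f_k(x) / marginal(x), where marginal(x) = Σ_j P(Z=j)·f_j(x).
Evaluate each component's likelihood at the observed value:
  p_1 = 1.03·e^(−1.03·1.0) = 1.03·e^(−1.0300) = 0.367717
  p_2 = 1.15·e^(−1.15·1.0) = 1.15·e^(−1.1500) = 0.364132
  p_3 = 2.09·e^(−2.09·1.0) = 2.09·e^(−2.0900) = 0.258506
  p_4 = 2.50·e^(−2.50·1.0) = 2.50·e^(−2.5000) = 0.205212
Unnormalised posteriors:
  P(Z=1)·p_1 = 0.16 × 0.367717 = 0.0588347
  P(Z=2)·p_2 = 0.30 × 0.364132 = 0.10924
  P(Z=3)·p_3 = 0.19 × 0.258506 = 0.0491162
  P(Z=4)·p_4 = 0.35 × 0.205212 = 0.0718244
Normaliser: 0.0588347 + 0.10924 + 0.0491162 + 0.0718244 = 0.289015
P(Population 4 | data) ≈ 0.2485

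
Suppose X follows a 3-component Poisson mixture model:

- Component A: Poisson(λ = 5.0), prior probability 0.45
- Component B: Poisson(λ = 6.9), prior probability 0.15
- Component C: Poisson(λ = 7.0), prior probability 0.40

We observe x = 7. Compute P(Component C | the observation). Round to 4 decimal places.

0.4623

P(component k | x) = π_k·f_k(x) / marginal(x), where marginal(x) = Σ_j π_j·f_j(x).
Component likelihoods at x = 7:
  f_A = 0.104445
  f_B = 0.148895
  f_C = 0.149003
Multiply by the mixture weights:
  π_A·f_A = 0.45 × 0.104445 = 0.0470002
  π_B·f_B = 0.15 × 0.148895 = 0.0223343
  π_C·f_C = 0.40 × 0.149003 = 0.0596011
Denominator: 0.0470002 + 0.0223343 + 0.0596011 = 0.128936
P(Component C | 7) = 0.0596011 / 0.128936 ≈ 0.4623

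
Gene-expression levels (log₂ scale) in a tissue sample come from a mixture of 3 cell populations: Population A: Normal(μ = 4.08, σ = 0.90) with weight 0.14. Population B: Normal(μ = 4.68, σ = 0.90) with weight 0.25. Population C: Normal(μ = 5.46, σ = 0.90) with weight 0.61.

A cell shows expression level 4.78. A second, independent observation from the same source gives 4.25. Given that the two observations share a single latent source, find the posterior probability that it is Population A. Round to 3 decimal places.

0.200

By Bayes' theorem, P(k | x) = P(Z=k) f_k(x) / Σ_j P(Z=j) f_j(x).
Since both observations come from the same component, the likelihood for component k is f_k(x₁)·f_k(x₂).
  p_A = [0.327572] × [0.435432] = 0.142635
  p_B = [0.440541] × [0.395457] = 0.174215
  p_C = [0.333201] × [0.179542] = 0.0598237
Unnormalised posteriors:
  P(Z=A)·p_A = 0.14 × 0.142635 = 0.0199689
  P(Z=B)·p_B = 0.25 × 0.174215 = 0.0435538
  P(Z=C)·p_C = 0.61 × 0.0598237 = 0.0364925
Evidence: 0.0199689 + 0.0435538 + 0.0364925 = 0.100015
Responsibility of Population A: 0.0199689 / 0.100015 ≈ 0.200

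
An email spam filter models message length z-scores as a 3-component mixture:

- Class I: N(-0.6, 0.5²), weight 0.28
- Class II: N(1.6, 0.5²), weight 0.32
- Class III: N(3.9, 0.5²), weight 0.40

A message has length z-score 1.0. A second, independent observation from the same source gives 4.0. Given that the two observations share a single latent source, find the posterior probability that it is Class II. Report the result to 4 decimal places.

Apply Bayes' rule: the posterior for each component is proportional to its prior times its likelihood at x.
Since both observations come from the same component, the likelihood for component k is f_k(x₁)·f_k(x₂).
  f_I = [0.00476818] × [3.33118e-19] = 1.58836e-21
  f_II = [0.388372] × [7.9226e-06] = 3.07692e-06
  f_III = [3.95464e-08] × [0.782085] = 3.09287e-08
Prior × likelihood for each component:
  π_I·f_I = 0.28 × 1.58836e-21 = 4.44742e-22
  π_II·f_II = 0.32 × 3.07692e-06 = 9.84613e-07
  π_III·f_III = 0.40 × 3.09287e-08 = 1.23715e-08
Marginal: 4.44742e-22 + 9.84613e-07 + 1.23715e-08 = 9.96985e-07
Responsibility of Class II: 9.84613e-07 / 9.96985e-07 ≈ 0.9876

0.9876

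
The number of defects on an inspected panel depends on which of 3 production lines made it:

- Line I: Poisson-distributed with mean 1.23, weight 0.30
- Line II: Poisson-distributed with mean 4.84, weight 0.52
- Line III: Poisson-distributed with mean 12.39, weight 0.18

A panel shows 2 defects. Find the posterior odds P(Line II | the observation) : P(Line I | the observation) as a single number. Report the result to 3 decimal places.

0.726

The posterior odds equal the prior odds times the likelihood ratio: (π_i/π_j)·(f_i(x)/f_j(x)).
Poisson probabilities:
  p_I = 0.221105
  p_II = 0.0926137
  p_III = 0.000319304
0.0481591 / 0.0663314 ≈ 0.726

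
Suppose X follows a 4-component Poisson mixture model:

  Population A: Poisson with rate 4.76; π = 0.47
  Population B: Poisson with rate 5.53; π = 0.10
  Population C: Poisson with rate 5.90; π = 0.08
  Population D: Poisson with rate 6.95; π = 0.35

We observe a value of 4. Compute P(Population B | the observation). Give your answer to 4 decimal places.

P(component k | x) = P(Z=k)·f_k(x) / marginal(x), where marginal(x) = Σ_j P(Z=j)·f_j(x).
Component likelihoods at x = 4:
  f_A = 0.183221
  f_B = 0.15454
  f_C = 0.138312
  f_D = 0.0931926
Prior × likelihood for each component:
  P(Z=A)·f_A = 0.47 × 0.183221 = 0.0861138
  P(Z=B)·f_B = 0.10 × 0.15454 = 0.015454
  P(Z=C)·f_C = 0.08 × 0.138312 = 0.0110649
  P(Z=D)·f_D = 0.35 × 0.0931926 = 0.0326174
Evidence: 0.0861138 + 0.015454 + 0.0110649 + 0.0326174 = 0.14525
P(Population B | x) ≈ 0.1064

0.1064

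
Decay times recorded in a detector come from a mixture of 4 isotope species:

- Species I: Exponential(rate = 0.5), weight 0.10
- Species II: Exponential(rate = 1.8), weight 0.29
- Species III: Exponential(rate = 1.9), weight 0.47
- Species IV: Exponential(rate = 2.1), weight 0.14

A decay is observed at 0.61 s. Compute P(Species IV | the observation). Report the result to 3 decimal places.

0.143

P(component k | x) = P(Z=k)·f_k(x) / marginal(x), where marginal(x) = Σ_j P(Z=j)·f_j(x).
Evaluate each component's likelihood at the observed value:
  L_I = 0.5·e^(−0.5·0.61) = 0.5·e^(−0.3050) = 0.368562
  L_II = 1.8·e^(−1.8·0.61) = 1.8·e^(−1.0980) = 0.600367
  L_III = 1.9·e^(−1.9·0.61) = 1.9·e^(−1.1590) = 0.59622
  L_IV = 2.1·e^(−2.1·0.61) = 2.1·e^(−1.2810) = 0.583295
Weight by the priors:
  P(Z=I)·L_I = 0.10 × 0.368562 = 0.0368562
  P(Z=II)·L_II = 0.29 × 0.600367 = 0.174107
  P(Z=III)·L_III = 0.47 × 0.59622 = 0.280223
  P(Z=IV)·L_IV = 0.14 × 0.583295 = 0.0816613
Denominator: 0.0368562 + 0.174107 + 0.280223 + 0.0816613 = 0.572847
So the posterior for Species IV is 0.0816613 / 0.572847 ≈ 0.143.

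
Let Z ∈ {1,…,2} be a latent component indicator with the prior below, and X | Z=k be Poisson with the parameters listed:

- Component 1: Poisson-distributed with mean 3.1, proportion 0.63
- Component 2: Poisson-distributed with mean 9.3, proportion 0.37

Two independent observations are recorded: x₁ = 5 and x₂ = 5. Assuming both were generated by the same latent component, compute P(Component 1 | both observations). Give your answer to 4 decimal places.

By Bayes' theorem, P(k | x) = π_k f_k(x) / Σ_j π_j f_j(x).
Since both observations come from the same component, the likelihood for component k is f_k(x₁)·f_k(x₂).
  p_1 = [0.107477] × [0.107477] = 0.0115512
  p_2 = [0.0530023] × [0.0530023] = 0.00280925
Prior × likelihood for each component:
  π_1·p_1 = 0.63 × 0.0115512 = 0.00727728
  π_2·p_2 = 0.37 × 0.00280925 = 0.00103942
Denominator: 0.00727728 + 0.00103942 = 0.0083167
So the posterior for Component 1 is 0.00727728 / 0.0083167 ≈ 0.8750.

0.8750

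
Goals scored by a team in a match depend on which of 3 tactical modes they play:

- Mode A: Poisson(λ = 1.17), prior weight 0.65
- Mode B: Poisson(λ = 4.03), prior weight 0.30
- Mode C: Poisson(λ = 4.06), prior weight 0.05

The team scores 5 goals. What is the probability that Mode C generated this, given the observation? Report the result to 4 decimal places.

P(component k | x) = P(Z=k)·f_k(x) / marginal(x), where marginal(x) = Σ_j P(Z=j)·f_j(x).
Evaluate each component's likelihood at the observed value:
  L_A = e^(−1.17)·1.17^5/5! = 0.00567053
  L_B = e^(−4.03)·4.03^5/5! = 0.157448
  L_C = e^(−4.06)·4.06^5/5! = 0.158567
Multiply by the mixture weights:
  P(Z=A)·L_A = 0.65 × 0.00567053 = 0.00368584
  P(Z=B)·L_B = 0.30 × 0.157448 = 0.0472344
  P(Z=C)·L_C = 0.05 × 0.158567 = 0.00792836
Sum: 0.00368584 + 0.0472344 + 0.00792836 = 0.0588486
So the posterior for Mode C is 0.00792836 / 0.0588486 ≈ 0.1347.

0.1347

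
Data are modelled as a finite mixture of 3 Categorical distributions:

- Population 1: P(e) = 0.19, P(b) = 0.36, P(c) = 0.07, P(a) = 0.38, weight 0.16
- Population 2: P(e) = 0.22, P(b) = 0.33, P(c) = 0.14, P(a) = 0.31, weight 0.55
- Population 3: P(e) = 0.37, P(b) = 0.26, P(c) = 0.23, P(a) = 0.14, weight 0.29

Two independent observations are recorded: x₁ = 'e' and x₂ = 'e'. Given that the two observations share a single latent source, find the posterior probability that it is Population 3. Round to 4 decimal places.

The responsibility of component k is w_k f_k(x) divided by Σ_j w_j f_j(x).
Since both observations come from the same component, the likelihood for component k is f_k(x₁)·f_k(x₂).
  f_1 = [0.19] × [0.19] = 0.0361
  f_2 = [0.22] × [0.22] = 0.0484
  f_3 = [0.37] × [0.37] = 0.1369
Weight by the priors:
  w_1·f_1 = 0.16 × 0.0361 = 0.005776
  w_2·f_2 = 0.55 × 0.0484 = 0.02662
  w_3·f_3 = 0.29 × 0.1369 = 0.039701
Marginal: 0.005776 + 0.02662 + 0.039701 = 0.072097
So the posterior for Population 3 is 0.039701 / 0.072097 ≈ 0.5507.

0.5507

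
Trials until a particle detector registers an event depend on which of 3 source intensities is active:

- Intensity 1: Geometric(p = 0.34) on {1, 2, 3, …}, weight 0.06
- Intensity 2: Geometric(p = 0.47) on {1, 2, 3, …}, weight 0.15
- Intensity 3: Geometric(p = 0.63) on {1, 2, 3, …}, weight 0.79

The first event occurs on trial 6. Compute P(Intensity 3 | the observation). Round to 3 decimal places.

0.385

Posterior ∝ prior × likelihood, so P(k | x) ∝ π_k f_k(x); normalise over all components.
Component likelihoods at x = 6:
  L_1 = 0.0425793
  L_2 = 0.0196552
  L_3 = 0.00436867
Prior × likelihood for each component:
  π_1·L_1 = 0.06 × 0.0425793 = 0.00255476
  π_2·L_2 = 0.15 × 0.0196552 = 0.00294828
  π_3·L_3 = 0.79 × 0.00436867 = 0.00345125
Normaliser: 0.00255476 + 0.00294828 + 0.00345125 = 0.00895429
P(Intensity 3 | x) = 0.00345125 / 0.00895429 ≈ 0.385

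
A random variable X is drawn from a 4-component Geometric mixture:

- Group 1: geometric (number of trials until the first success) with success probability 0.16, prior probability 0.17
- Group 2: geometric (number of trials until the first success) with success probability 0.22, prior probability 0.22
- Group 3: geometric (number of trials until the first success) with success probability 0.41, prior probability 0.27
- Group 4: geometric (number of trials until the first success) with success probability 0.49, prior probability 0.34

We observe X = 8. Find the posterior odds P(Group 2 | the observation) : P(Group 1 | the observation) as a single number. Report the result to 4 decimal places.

Since P(k|x) ∝ π_k f_k(x), the posterior odds are π_i f_i(x) / (π_j f_j(x)).
Component likelihoods at x = 8:
  L_1 = 0.0472145
  L_2 = 0.0386443
  L_3 = 0.0102035
  L_4 = 0.00439731
0.00850174 / 0.00802646 ≈ 1.0592

1.0592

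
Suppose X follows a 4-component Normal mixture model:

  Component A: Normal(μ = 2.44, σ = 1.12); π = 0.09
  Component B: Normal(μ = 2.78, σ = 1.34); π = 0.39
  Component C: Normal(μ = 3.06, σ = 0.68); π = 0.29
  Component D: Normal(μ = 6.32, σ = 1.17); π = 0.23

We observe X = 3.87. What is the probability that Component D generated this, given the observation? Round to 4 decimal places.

Posterior ∝ prior × likelihood, so P(k | x) ∝ π_k f_k(x); normalise over all components.
Evaluate each component's likelihood at the observed value:
  L_A = (1/(1.12·√(2π)))·exp(−(3.87−2.44)²/(2·1.12²)) = 0.356198·exp(-0.81509) = 0.157653
  L_B = (1/(1.34·√(2π)))·exp(−(3.87−2.78)²/(2·1.34²)) = 0.297718·exp(-0.33084) = 0.213858
  L_C = (1/(0.68·√(2π)))·exp(−(3.87−3.06)²/(2·0.68²)) = 0.586680·exp(-0.70945) = 0.288596
  L_D = (1/(1.17·√(2π)))·exp(−(3.87−6.32)²/(2·1.17²)) = 0.340976·exp(-2.19245) = 0.0380674
Unnormalised posteriors:
  π_A·L_A = 0.09 × 0.157653 = 0.0141888
  π_B·L_B = 0.39 × 0.213858 = 0.0834045
  π_C·L_C = 0.29 × 0.288596 = 0.0836929
  π_D·L_D = 0.23 × 0.0380674 = 0.00875551
Marginal: 0.0141888 + 0.0834045 + 0.0836929 + 0.00875551 = 0.190042
P(Component D | data) ≈ 0.0461

0.0461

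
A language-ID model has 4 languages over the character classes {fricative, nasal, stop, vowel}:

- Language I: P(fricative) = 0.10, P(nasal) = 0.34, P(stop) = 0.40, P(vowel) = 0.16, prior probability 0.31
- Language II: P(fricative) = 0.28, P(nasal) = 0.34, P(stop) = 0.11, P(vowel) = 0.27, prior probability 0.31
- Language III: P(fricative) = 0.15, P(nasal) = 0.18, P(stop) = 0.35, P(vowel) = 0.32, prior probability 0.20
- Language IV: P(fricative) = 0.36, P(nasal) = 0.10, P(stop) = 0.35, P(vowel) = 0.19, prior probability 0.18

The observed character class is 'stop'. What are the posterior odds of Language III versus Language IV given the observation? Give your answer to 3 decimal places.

1.111

The posterior odds equal the prior odds times the likelihood ratio: (w_i/w_j)·(f_i(x)/f_j(x)).
Component likelihoods at x = 'stop':
  L_I = P(stop | comp) = 0.40
  L_II = P(stop | comp) = 0.11
  L_III = P(stop | comp) = 0.35
  L_IV = P(stop | comp) = 0.35
Posterior odds = (w_III·L_III) / (w_IV·L_IV) = (0.20·0.35) / (0.18·0.35) = 0.07 / 0.063 ≈ 1.111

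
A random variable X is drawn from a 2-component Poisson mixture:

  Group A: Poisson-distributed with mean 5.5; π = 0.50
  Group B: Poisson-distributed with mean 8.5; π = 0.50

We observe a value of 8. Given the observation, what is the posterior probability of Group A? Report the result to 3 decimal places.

P(component k | x) = P(Z=k)·f_k(x) / marginal(x), where marginal(x) = Σ_j P(Z=j)·f_j(x).
Poisson probabilities:
  p_A = 0.0848714
  p_B = 0.137508
Unnormalised posteriors:
  P(Z=A)·p_A = 0.50 × 0.0848714 = 0.0424357
  P(Z=B)·p_B = 0.50 × 0.137508 = 0.068754
Marginal: 0.0424357 + 0.068754 = 0.11119
P(Group A | the observation) = 0.0424357 / 0.11119 ≈ 0.382

0.382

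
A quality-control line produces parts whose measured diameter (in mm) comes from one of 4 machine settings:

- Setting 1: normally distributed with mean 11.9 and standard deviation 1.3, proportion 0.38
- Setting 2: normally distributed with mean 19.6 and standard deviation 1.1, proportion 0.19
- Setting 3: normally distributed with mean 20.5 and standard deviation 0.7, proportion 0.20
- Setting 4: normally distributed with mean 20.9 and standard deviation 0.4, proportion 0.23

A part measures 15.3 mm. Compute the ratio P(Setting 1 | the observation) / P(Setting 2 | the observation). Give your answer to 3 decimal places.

115.177

Posterior odds = (π_i f_i(x)) / (π_j f_j(x)); the normalising sum cancels.
Evaluate each component's likelihood at the observed value:
  p_1 = (1/(1.3·√(2π)))·exp(−(15.3−11.9)²/(2·1.3²)) = 0.306879·exp(-3.42012) = 0.0100376
  p_2 = (1/(1.1·√(2π)))·exp(−(15.3−19.6)²/(2·1.1²)) = 0.362675·exp(-7.64050) = 0.000174298
  p_3 = (1/(0.7·√(2π)))·exp(−(15.3−20.5)²/(2·0.7²)) = 0.569918·exp(-27.59184) = 5.92693e-13
  p_4 = (1/(0.4·√(2π)))·exp(−(15.3−20.9)²/(2·0.4²)) = 0.997356·exp(-98.00000) = 2.74152e-43
Posterior odds = (π_1·p_1) / (π_2·p_2) = (0.38·0.0100376) / (0.19·0.000174298) = 0.00381427 / 3.31166e-05 ≈ 115.177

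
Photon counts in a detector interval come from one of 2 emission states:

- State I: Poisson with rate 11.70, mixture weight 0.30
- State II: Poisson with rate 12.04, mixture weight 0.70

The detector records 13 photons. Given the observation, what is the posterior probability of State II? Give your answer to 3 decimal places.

Apply Bayes' rule: the posterior for each component is proportional to its prior times its likelihood at x.
Component likelihoods at x = 13 photons:
  L_I = 0.102539
  L_II = 0.105915
Weight by the priors:
  w_I·L_I = 0.30 × 0.102539 = 0.0307618
  w_II·L_II = 0.70 × 0.105915 = 0.0741407
Marginal: 0.0307618 + 0.0741407 = 0.104902
P(State II | 13 photons) ≈ 0.707

0.707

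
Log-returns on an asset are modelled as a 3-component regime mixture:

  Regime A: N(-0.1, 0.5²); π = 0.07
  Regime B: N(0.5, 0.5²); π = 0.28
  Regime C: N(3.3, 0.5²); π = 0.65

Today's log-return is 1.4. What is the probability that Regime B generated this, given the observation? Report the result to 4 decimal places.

0.9779

Apply Bayes' rule: the posterior for each component is proportional to its prior times its likelihood at x.
Component likelihoods at x = 1.4:
  f_A = (1/(0.5·√(2π)))·exp(−(1.4−-0.1)²/(2·0.5²)) = 0.797885·exp(-4.50000) = 0.0088637
  f_B = (1/(0.5·√(2π)))·exp(−(1.4−0.5)²/(2·0.5²)) = 0.797885·exp(-1.62000) = 0.1579
  f_C = (1/(0.5·√(2π)))·exp(−(1.4−3.3)²/(2·0.5²)) = 0.797885·exp(-7.22000) = 0.000583894
Unnormalised posteriors:
  π_A·f_A = 0.07 × 0.0088637 = 0.000620459
  π_B·f_B = 0.28 × 0.1579 = 0.0442121
  π_C·f_C = 0.65 × 0.000583894 = 0.000379531
Normaliser: 0.000620459 + 0.0442121 + 0.000379531 = 0.0452121
So the posterior for Regime B is 0.0442121 / 0.0452121 ≈ 0.9779.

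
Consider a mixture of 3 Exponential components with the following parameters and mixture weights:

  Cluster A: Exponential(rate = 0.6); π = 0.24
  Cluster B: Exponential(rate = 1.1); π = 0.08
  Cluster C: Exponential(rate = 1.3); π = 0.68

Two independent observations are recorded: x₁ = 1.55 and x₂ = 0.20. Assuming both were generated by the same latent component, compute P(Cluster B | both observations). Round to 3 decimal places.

The responsibility of component k is P(Z=k) f_k(x) divided by Σ_j P(Z=j) f_j(x).
Since both observations come from the same component, the likelihood for component k is f_k(x₁)·f_k(x₂).
  L_A = [0.236732] × [0.532152] = 0.125978
  L_B = [0.19995] × [0.882771] = 0.17651
  L_C = [0.173317] × [1.00237] = 0.173727
Weight by the priors:
  P(Z=A)·L_A = 0.24 × 0.125978 = 0.0302346
  P(Z=B)·L_B = 0.08 × 0.17651 = 0.0141208
  P(Z=C)·L_C = 0.68 × 0.173727 = 0.118134
Marginal: 0.0302346 + 0.0141208 + 0.118134 = 0.16249
P(Cluster B | data) ≈ 0.087

0.087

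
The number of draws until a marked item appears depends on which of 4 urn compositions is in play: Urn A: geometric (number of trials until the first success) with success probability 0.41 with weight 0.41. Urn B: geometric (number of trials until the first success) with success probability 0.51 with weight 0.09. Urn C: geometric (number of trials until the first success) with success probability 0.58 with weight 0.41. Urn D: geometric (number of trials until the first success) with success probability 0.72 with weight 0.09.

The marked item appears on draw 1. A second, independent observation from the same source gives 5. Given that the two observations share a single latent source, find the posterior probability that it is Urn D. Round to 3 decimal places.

Posterior ∝ prior × likelihood, so P(k | x) ∝ P(Z=k) f_k(x); normalise over all components.
Since both observations come from the same component, the likelihood for component k is f_k(x₁)·f_k(x₂).
  L_A = [0.41·(1−0.41)^0 = 0.41·1 = 0.41] × [0.0496812] = 0.0203693
  L_B = [0.51·(1−0.51)^0 = 0.51·1 = 0.51] × [0.0294005] = 0.0149942
  L_C = [0.58·(1−0.58)^0 = 0.58·1 = 0.58] × [0.0180478] = 0.0104677
  L_D = [0.72·(1−0.72)^0 = 0.72·1 = 0.72] × [0.00442552] = 0.00318638
Multiply by the mixture weights:
  P(Z=A)·L_A = 0.41 × 0.0203693 = 0.00835141
  P(Z=B)·L_B = 0.09 × 0.0149942 = 0.00134948
  P(Z=C)·L_C = 0.41 × 0.0104677 = 0.00429178
  P(Z=D)·L_D = 0.09 × 0.00318638 = 0.000286774
Sum: 0.00835141 + 0.00134948 + 0.00429178 + 0.000286774 = 0.0142794
P(Urn D | x₁, x₂) = 0.000286774 / 0.0142794 ≈ 0.020

0.020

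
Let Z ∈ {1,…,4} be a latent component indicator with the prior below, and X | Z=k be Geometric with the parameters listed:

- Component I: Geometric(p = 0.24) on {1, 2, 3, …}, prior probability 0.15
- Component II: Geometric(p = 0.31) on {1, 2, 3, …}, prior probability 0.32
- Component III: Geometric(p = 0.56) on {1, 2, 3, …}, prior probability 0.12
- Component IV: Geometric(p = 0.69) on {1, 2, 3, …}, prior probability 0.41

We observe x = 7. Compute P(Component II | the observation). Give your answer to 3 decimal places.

0.582

Apply Bayes' rule: the posterior for each component is proportional to its prior times its likelihood at x.
Geometric probabilities:
  p_I = 0.24·(1−0.24)^6 = 0.24·0.1927 = 0.046248
  p_II = 0.31·(1−0.31)^6 = 0.31·0.107918 = 0.0334546
  p_III = 0.56·(1−0.56)^6 = 0.56·0.00725631 = 0.00406354
  p_IV = 0.69·(1−0.69)^6 = 0.69·0.000887504 = 0.000612378
Unnormalised posteriors:
  π_I·p_I = 0.15 × 0.046248 = 0.0069372
  π_II·p_II = 0.32 × 0.0334546 = 0.0107055
  π_III·p_III = 0.12 × 0.00406354 = 0.000487624
  π_IV·p_IV = 0.41 × 0.000612378 = 0.000251075
Normaliser: 0.0069372 + 0.0107055 + 0.000487624 + 0.000251075 = 0.0183814
P(Component II | x) ≈ 0.582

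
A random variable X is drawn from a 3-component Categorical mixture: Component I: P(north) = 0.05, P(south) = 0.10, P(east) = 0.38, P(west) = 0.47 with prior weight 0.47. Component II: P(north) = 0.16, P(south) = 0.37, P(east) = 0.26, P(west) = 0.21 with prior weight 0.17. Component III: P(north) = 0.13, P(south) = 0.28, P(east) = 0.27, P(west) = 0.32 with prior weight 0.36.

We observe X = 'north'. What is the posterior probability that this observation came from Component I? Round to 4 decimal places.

The responsibility of component k is P(Z=k) f_k(x) divided by Σ_j P(Z=j) f_j(x).
Evaluate each component's likelihood at the observed value:
  f_I = 0.05
  f_II = 0.16
  f_III = 0.13
Multiply by the mixture weights:
  P(Z=I)·f_I = 0.47 × 0.05 = 0.0235
  P(Z=II)·f_II = 0.17 × 0.16 = 0.0272
  P(Z=III)·f_III = 0.36 × 0.13 = 0.0468
Sum: 0.0235 + 0.0272 + 0.0468 = 0.0975
P(Component I | x) = 0.0235 / 0.0975 ≈ 0.2410

0.2410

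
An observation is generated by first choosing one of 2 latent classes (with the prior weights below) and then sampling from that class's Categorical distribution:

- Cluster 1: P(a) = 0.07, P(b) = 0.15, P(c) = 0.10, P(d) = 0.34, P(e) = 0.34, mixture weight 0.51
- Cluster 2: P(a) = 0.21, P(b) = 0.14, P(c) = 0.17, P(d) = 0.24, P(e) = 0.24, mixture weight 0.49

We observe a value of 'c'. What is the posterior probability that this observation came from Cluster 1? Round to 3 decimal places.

The responsibility of component k is π_k f_k(x) divided by Σ_j π_j f_j(x).
Categorical probabilities:
  f_1 = P(c | comp) = 0.10
  f_2 = P(c | comp) = 0.17
Multiply by the mixture weights:
  π_1·f_1 = 0.51 × 0.1 = 0.051
  π_2·f_2 = 0.49 × 0.17 = 0.0833
Marginal: 0.051 + 0.0833 = 0.1343
So the posterior for Cluster 1 is 0.051 / 0.1343 ≈ 0.380.

0.380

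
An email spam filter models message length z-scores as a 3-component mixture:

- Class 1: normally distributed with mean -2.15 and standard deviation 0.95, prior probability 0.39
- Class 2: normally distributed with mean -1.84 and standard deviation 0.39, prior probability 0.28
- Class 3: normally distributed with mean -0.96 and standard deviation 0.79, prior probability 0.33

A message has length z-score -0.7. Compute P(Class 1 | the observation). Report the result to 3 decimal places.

0.240

Posterior ∝ prior × likelihood, so P(k | x) ∝ π_k f_k(x); normalise over all components.
Evaluate each component's likelihood at the observed value:
  p_1 = 0.131012
  p_2 = 0.0142711
  p_3 = 0.478368
Unnormalised posteriors:
  π_1·p_1 = 0.39 × 0.131012 = 0.0510947
  π_2·p_2 = 0.28 × 0.0142711 = 0.00399591
  π_3·p_3 = 0.33 × 0.478368 = 0.157862
Evidence: 0.0510947 + 0.00399591 + 0.157862 = 0.212952
P(Class 1 | -0.7) ≈ 0.240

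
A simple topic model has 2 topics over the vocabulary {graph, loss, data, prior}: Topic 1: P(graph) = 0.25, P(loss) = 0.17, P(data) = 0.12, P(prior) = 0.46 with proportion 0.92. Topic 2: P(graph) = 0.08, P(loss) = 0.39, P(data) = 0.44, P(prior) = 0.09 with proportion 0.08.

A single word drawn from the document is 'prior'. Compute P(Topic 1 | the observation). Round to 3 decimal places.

0.983

Posterior ∝ prior × likelihood, so P(k | x) ∝ π_k f_k(x); normalise over all components.
Component likelihoods at x = 'prior':
  L_1 = P(prior | comp) = 0.46
  L_2 = P(prior | comp) = 0.09
Weight by the priors:
  π_1·L_1 = 0.92 × 0.46 = 0.4232
  π_2·L_2 = 0.08 × 0.09 = 0.0072
Denominator: 0.4232 + 0.0072 = 0.4304
P(Topic 1 | data) ≈ 0.983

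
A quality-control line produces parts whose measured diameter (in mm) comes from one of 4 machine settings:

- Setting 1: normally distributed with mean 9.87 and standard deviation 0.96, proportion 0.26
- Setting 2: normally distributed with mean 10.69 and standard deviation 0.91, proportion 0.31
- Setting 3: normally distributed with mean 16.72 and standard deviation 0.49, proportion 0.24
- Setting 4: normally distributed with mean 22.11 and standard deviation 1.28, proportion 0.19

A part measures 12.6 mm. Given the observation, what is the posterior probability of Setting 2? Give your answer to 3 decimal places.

0.888

By Bayes' theorem, P(k | x) = π_k f_k(x) / Σ_j π_j f_j(x).
Component likelihoods at x = 12.6 mm:
  L_1 = 0.00728765
  L_2 = 0.0484453
  L_3 = 3.62251e-16
  L_4 = 3.21452e-13
Multiply by the mixture weights:
  π_1·L_1 = 0.26 × 0.00728765 = 0.00189479
  π_2·L_2 = 0.31 × 0.0484453 = 0.015018
  π_3·L_3 = 0.24 × 3.62251e-16 = 8.69403e-17
  π_4·L_4 = 0.19 × 3.21452e-13 = 6.1076e-14
Normaliser: 0.00189479 + 0.015018 + 8.69403e-17 + 6.1076e-14 = 0.0169128
So the posterior for Setting 2 is 0.015018 / 0.0169128 ≈ 0.888.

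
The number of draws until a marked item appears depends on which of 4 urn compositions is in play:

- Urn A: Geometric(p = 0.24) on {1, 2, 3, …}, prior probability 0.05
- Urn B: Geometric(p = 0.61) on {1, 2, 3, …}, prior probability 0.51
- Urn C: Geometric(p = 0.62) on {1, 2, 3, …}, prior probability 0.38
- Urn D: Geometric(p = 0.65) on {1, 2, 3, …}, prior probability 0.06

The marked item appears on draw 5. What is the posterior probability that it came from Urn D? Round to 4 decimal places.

Posterior ∝ prior × likelihood, so P(k | x) ∝ π_k f_k(x); normalise over all components.
Evaluate each component's likelihood at the observed value:
  p_A = 0.24·(1−0.24)^4 = 0.24·0.333622 = 0.0800692
  p_B = 0.61·(1−0.61)^4 = 0.61·0.0231344 = 0.014112
  p_C = 0.62·(1−0.62)^4 = 0.62·0.0208514 = 0.0129278
  p_D = 0.65·(1−0.65)^4 = 0.65·0.0150062 = 0.00975406
Multiply by the mixture weights:
  π_A·p_A = 0.05 × 0.0800692 = 0.00400346
  π_B·p_B = 0.51 × 0.014112 = 0.00719711
  π_C·p_C = 0.38 × 0.0129278 = 0.00491258
  π_D·p_D = 0.06 × 0.00975406 = 0.000585244
Sum: 0.00400346 + 0.00719711 + 0.00491258 + 0.000585244 = 0.0166984
So the posterior for Urn D is 0.000585244 / 0.0166984 ≈ 0.0350.

0.0350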